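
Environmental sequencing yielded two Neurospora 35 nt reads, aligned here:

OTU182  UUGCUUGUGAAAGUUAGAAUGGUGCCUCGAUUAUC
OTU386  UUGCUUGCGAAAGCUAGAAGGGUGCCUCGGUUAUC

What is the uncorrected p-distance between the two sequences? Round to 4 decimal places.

The sequences differ at positions 8 (U/C), 14 (U/C), 20 (U/G), 30 (A/G).
There are 4 differences over 35 sites, so p = 4/35 = 0.1143.

0.1143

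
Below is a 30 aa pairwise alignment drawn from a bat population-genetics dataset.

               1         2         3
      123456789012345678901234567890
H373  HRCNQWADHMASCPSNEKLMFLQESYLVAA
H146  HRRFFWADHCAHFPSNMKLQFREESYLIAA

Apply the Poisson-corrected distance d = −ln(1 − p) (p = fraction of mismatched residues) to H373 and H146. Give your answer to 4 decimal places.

0.4568

Mismatches occur at site 3 (C/R), site 4 (N/F), site 5 (Q/F), site 10 (M/C), site 12 (S/H), site 13 (C/F), site 17 (E/M), site 20 (M/Q), site 22 (L/R), site 23 (Q/E), site 28 (V/I).
p = 11/30 = 0.366667.
d = −ln(1 − 0.366667) = −ln(0.633333) = 0.4568.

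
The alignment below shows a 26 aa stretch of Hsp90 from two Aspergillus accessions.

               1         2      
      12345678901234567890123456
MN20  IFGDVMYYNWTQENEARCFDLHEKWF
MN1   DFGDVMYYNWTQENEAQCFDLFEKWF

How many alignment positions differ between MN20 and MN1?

3

Differing sites — 1:I/D; 17:R/Q; 22:H/F.
That gives 3 mismatches out of 26 aligned sites, so the Hamming distance is 3.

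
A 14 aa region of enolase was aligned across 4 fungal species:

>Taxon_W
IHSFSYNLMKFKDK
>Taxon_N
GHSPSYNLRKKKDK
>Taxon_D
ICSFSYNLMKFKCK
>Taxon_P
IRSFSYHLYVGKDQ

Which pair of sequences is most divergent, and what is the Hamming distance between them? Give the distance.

8

Pairwise Hamming distances:
  Taxon_W vs Taxon_N: 4
  Taxon_W vs Taxon_D: 2
  Taxon_W vs Taxon_P: 6
  Taxon_N vs Taxon_D: 6
  Taxon_N vs Taxon_P: 8
  Taxon_D vs Taxon_P: 7
The largest is 8, between Taxon_N and Taxon_P.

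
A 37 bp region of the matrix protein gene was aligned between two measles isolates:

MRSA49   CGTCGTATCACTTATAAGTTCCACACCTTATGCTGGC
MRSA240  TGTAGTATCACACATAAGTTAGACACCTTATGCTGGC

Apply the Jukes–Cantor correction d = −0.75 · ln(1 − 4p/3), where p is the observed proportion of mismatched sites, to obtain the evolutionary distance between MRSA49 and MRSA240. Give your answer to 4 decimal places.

0.1827

Mismatches occur at site 1 (C/T), site 4 (C/A), site 12 (T/A), site 13 (T/C), site 21 (C/A), site 22 (C/G).
p = 6/37 = 0.162162.
d = −0.75 · ln(1 − (4/3)·0.162162) = −0.75 · ln(0.783784) = −0.75 · (-0.243622) = 0.1827.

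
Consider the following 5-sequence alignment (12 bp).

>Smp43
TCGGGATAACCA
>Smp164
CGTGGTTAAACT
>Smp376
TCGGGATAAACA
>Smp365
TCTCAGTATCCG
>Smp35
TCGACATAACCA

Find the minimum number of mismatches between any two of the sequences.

1

Pairwise Hamming distances:
  Smp43 vs Smp164: 6
  Smp43 vs Smp376: 1
  Smp43 vs Smp365: 6
  Smp43 vs Smp35: 2
  Smp164 vs Smp376: 5
  Smp164 vs Smp365: 8
  Smp164 vs Smp35: 8
  Smp376 vs Smp365: 7
  Smp376 vs Smp35: 3
  Smp365 vs Smp35: 6
The smallest is 1, between Smp43 and Smp376.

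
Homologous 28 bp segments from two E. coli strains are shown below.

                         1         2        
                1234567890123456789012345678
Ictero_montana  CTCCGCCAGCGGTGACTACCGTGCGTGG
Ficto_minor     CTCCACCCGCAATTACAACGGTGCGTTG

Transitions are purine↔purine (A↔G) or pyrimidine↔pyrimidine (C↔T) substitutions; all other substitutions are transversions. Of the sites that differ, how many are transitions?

3

The sequences differ at positions 5 (G/A, transition), 8 (A/C, transversion), 11 (G/A, transition), 12 (G/A, transition), 14 (G/T, transversion), 17 (T/A, transversion), 20 (C/G, transversion), 27 (G/T, transversion).
Of the 8 differences, 3 transitions and 5 transversions, so the answer is 3.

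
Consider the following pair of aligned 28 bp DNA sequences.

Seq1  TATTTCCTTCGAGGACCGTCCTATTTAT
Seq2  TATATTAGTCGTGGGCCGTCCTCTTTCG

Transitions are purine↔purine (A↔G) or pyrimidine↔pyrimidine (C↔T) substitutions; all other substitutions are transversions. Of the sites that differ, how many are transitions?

2

The sequences differ at positions 4 (T/A, transversion), 6 (C/T, transition), 7 (C/A, transversion), 8 (T/G, transversion), 12 (A/T, transversion), 15 (A/G, transition), 23 (A/C, transversion), 27 (A/C, transversion), 28 (T/G, transversion).
Of the 9 differences, 2 transitions and 7 transversions, so the answer is 2.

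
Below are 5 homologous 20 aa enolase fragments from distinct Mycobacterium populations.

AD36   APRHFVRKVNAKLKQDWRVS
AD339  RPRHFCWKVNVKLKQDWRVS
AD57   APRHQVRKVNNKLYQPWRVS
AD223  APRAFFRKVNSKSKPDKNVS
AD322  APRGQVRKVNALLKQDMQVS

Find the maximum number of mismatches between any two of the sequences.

10

Pairwise Hamming distances:
  AD36 vs AD339: 4
  AD36 vs AD57: 4
  AD36 vs AD223: 7
  AD36 vs AD322: 5
  AD339 vs AD57: 7
  AD339 vs AD223: 9
  AD339 vs AD322: 9
  AD57 vs AD223: 10
  AD57 vs AD322: 7
  AD223 vs AD322: 9
The largest is 10, between AD57 and AD223.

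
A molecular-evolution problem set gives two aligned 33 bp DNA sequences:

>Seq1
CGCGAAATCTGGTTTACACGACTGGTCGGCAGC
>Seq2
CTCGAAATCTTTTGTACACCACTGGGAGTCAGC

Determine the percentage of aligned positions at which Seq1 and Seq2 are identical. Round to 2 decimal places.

75.76%

Differing sites — 2:G/T; 11:G/T; 12:G/T; 14:T/G; 20:G/C; 26:T/G; 27:C/A; 29:G/T.
25 of the 33 sites match, so the percent identity is 25/33 × 100 = 75.76%.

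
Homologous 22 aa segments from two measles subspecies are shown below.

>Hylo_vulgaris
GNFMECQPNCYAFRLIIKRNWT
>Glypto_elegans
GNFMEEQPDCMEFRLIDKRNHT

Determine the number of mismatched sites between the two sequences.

Differing sites — 6:C/E; 9:N/D; 11:Y/M; 12:A/E; 17:I/D; 21:W/H.
That gives 6 mismatches out of 22 aligned sites, so the Hamming distance is 6.

6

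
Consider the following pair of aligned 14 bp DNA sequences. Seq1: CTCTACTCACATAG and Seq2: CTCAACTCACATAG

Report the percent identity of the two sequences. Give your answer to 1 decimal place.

The sequences differ at position 4 (T/A).
13 of the 14 sites match, so the percent identity is 13/14 × 100 = 92.9%.

92.9%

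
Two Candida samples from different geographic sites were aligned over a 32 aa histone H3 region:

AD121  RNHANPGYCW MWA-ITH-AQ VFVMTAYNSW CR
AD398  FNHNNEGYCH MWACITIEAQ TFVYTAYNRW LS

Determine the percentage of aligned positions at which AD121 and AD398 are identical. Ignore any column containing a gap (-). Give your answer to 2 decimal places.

66.67%

Excluding the 2 gap columns leaves 30 comparable sites.
The sequences differ at positions 1 (R/F), 4 (A/N), 6 (P/E), 10 (W/H), 17 (H/I), 21 (V/T), 24 (M/Y), 29 (S/R), 31 (C/L), 32 (R/S).
20 of the 30 comparable sites match, so the percent identity is 20/30 × 100 = 66.67%.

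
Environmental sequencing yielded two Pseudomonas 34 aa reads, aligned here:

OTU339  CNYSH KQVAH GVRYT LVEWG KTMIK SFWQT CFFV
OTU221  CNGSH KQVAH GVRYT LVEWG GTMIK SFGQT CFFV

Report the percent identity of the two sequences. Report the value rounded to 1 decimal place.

91.2%

Differing sites — 3:Y/G; 21:K/G; 28:W/G.
31 of the 34 sites match, so the percent identity is 31/34 × 100 = 91.2%.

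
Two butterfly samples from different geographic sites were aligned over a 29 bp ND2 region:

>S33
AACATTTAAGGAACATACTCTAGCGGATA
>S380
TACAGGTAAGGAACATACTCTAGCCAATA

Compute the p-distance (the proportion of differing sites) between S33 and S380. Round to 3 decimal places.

0.172

Differing sites — 1:A/T; 5:T/G; 6:T/G; 25:G/C; 26:G/A.
There are 5 differences over 29 sites, so p = 5/29 = 0.172.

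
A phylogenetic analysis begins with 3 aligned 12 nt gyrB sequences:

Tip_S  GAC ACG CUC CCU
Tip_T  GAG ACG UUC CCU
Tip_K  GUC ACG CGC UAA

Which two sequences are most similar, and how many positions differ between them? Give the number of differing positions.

Pairwise Hamming distances:
  Tip_S vs Tip_T: 2
  Tip_S vs Tip_K: 5
  Tip_T vs Tip_K: 7
The smallest is 2, between Tip_S and Tip_T.

2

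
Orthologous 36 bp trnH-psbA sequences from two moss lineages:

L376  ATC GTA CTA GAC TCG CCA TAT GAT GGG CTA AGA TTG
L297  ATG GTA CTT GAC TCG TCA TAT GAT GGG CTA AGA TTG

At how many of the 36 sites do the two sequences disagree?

Mismatches occur at site 3 (C/G), site 9 (A/T), site 16 (C/T).
That gives 3 mismatches out of 36 aligned sites, so the Hamming distance is 3.

3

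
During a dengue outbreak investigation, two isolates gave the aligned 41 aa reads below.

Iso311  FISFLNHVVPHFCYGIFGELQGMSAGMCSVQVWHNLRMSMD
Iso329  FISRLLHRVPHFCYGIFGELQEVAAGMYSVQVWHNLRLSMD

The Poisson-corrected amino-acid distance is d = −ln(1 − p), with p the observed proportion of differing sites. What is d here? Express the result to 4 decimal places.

0.2171

Mismatches occur at site 4 (F→R), site 6 (N→L), site 8 (V→R), site 22 (G→E), site 23 (M→V), site 24 (S→A), site 28 (C→Y), site 38 (M→L).
p = 8/41 = 0.195122.
d = −ln(1 − 0.195122) = −ln(0.804878) = 0.2171.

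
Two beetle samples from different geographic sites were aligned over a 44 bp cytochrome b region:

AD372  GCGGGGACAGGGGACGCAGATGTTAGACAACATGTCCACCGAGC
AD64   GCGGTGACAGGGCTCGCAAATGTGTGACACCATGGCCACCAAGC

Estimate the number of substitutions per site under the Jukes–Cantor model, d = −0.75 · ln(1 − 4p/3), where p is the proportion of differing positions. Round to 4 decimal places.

0.2388

Differing sites — 5:G/T; 13:G/C; 14:A/T; 19:G/A; 24:T/G; 25:A/T; 30:A/C; 35:T/G; 41:G/A.
p = 9/44 = 0.204545.
d = −0.75 · ln(1 − (4/3)·0.204545) = −0.75 · ln(0.727273) = −0.75 · (-0.318453) = 0.2388.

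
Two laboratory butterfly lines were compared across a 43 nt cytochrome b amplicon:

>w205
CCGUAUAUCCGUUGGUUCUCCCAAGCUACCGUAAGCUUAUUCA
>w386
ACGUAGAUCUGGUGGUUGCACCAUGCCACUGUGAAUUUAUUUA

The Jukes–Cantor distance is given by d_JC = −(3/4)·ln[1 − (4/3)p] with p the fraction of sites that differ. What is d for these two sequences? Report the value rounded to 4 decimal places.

Mismatches occur at site 1 (C/A), site 6 (U/G), site 10 (C/U), site 12 (U/G), site 18 (C/G), site 19 (U/C), site 20 (C/A), site 24 (A/U), site 27 (U/C), site 30 (C/U), site 33 (A/G), site 35 (G/A), site 36 (C/U), site 42 (C/U).
p = 14/43 = 0.325581.
d = −0.75 · ln(1 − (4/3)·0.325581) = −0.75 · ln(0.565892) = −0.75 · (-0.569352) = 0.4270.

0.4270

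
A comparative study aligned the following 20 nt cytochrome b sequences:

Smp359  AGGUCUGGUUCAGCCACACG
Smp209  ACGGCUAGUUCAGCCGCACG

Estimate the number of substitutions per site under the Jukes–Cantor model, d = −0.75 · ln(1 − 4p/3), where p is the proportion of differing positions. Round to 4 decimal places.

0.2326

The sequences differ at positions 2 (G/C), 4 (U/G), 7 (G/A), 16 (A/G).
p = 4/20 = 0.200000.
d = −0.75 · ln(1 − (4/3)·0.200000) = −0.75 · ln(0.733333) = −0.75 · (-0.310155) = 0.2326.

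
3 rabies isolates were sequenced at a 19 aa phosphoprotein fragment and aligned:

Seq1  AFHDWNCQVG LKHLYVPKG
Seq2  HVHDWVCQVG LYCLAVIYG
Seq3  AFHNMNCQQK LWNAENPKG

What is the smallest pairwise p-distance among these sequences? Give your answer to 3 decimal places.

0.421

Pairwise Hamming distances:
  Seq1 vs Seq2: 8
  Seq1 vs Seq3: 9
  Seq2 vs Seq3: 14
The smallest is 8 mismatches, between Seq1 and Seq2; p = 8/19 = 0.421.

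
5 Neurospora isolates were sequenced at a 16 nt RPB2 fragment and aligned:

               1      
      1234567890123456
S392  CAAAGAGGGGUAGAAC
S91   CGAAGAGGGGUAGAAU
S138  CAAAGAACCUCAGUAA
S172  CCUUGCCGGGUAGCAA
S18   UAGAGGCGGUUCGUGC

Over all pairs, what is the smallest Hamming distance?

Pairwise Hamming distances:
  S392 vs S91: 2
  S392 vs S138: 7
  S392 vs S172: 7
  S392 vs S18: 8
  S91 vs S138: 8
  S91 vs S172: 7
  S91 vs S18: 10
  S138 vs S172: 10
  S138 vs S18: 10
  S172 vs S18: 10
The smallest is 2, between S392 and S91.

2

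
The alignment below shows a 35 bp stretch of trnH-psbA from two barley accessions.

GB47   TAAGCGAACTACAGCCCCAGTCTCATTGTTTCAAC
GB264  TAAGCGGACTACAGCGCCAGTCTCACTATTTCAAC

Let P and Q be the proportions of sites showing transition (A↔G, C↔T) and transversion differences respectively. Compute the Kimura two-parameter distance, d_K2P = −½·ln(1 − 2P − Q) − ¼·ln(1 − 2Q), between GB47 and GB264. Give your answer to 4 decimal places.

0.1263

Mismatches occur at site 7 (A→G, transition), site 16 (C→G, transversion), site 26 (T→C, transition), site 28 (G→A, transition).
Of the 4 differences, 3 transitions and 1 transversion over 35 sites: P = 3/35 = 0.085714, Q = 1/35 = 0.028571.
d = −0.5·ln(0.800001) − 0.25·ln(0.942858) = −0.5·(-0.223142) − 0.25·(-0.058840) = 0.1263.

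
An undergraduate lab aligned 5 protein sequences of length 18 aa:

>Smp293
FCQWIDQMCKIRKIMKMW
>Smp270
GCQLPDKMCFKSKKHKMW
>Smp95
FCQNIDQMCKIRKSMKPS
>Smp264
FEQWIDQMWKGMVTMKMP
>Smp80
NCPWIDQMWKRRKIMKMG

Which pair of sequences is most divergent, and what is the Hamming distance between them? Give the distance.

13

Pairwise Hamming distances:
  Smp293 vs Smp270: 9
  Smp293 vs Smp95: 4
  Smp293 vs Smp264: 7
  Smp293 vs Smp80: 5
  Smp270 vs Smp95: 11
  Smp270 vs Smp264: 13
  Smp270 vs Smp80: 12
  Smp95 vs Smp264: 9
  Smp95 vs Smp80: 8
  Smp264 vs Smp80: 8
The largest is 13, between Smp270 and Smp264.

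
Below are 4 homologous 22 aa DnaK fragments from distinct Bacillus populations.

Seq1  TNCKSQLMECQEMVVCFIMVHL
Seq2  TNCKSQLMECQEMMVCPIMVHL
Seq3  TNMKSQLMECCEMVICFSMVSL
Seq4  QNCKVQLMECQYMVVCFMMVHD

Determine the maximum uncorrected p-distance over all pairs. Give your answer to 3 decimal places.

0.409

Pairwise Hamming distances:
  Seq1 vs Seq2: 2
  Seq1 vs Seq3: 5
  Seq1 vs Seq4: 5
  Seq2 vs Seq3: 7
  Seq2 vs Seq4: 7
  Seq3 vs Seq4: 9
The largest is 9 mismatches, between Seq3 and Seq4; p = 9/22 = 0.409.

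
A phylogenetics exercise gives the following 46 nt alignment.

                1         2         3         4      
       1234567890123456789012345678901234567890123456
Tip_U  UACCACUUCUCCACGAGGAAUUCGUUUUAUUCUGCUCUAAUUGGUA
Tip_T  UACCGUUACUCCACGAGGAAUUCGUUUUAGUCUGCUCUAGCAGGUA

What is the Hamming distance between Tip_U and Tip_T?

7

Mismatches occur at site 5 (A→G), site 6 (C→U), site 8 (U→A), site 30 (U→G), site 40 (A→G), site 41 (U→C), site 42 (U→A).
That gives 7 mismatches out of 46 aligned sites, so the Hamming distance is 7.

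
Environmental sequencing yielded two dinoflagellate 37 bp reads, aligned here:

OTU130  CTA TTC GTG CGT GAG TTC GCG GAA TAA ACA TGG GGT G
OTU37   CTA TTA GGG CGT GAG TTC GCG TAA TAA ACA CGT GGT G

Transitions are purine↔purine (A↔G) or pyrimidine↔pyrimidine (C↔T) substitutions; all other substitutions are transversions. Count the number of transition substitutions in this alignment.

1

Mismatches occur at site 6 (C→A, transversion), site 8 (T→G, transversion), site 22 (G→T, transversion), site 31 (T→C, transition), site 33 (G→T, transversion).
Of the 5 differences, 1 transition and 4 transversions, so the answer is 1.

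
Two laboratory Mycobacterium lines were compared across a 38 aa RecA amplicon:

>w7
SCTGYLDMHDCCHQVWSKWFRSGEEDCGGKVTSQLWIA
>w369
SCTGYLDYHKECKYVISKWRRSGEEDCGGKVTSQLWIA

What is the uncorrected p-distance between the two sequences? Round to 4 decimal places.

0.1842

Differing sites — 8:M/Y; 10:D/K; 11:C/E; 13:H/K; 14:Q/Y; 16:W/I; 20:F/R.
There are 7 differences over 38 sites, so p = 7/38 = 0.1842.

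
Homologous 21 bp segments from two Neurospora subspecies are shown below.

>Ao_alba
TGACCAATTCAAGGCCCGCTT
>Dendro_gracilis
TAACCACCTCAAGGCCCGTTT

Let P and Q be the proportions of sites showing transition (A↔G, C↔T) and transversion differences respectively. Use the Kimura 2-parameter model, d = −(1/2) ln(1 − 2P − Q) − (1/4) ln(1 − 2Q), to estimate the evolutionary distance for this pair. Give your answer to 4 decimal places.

The sequences differ at positions 2 (G/A, transition), 7 (A/C, transversion), 8 (T/C, transition), 19 (C/T, transition).
Of the 4 differences, 3 transitions and 1 transversion over 21 sites: P = 3/21 = 0.142857, Q = 1/21 = 0.047619.
d = −0.5·ln(0.666667) − 0.25·ln(0.904762) = −0.5·(-0.405465) − 0.25·(-0.100083) = 0.2278.

0.2278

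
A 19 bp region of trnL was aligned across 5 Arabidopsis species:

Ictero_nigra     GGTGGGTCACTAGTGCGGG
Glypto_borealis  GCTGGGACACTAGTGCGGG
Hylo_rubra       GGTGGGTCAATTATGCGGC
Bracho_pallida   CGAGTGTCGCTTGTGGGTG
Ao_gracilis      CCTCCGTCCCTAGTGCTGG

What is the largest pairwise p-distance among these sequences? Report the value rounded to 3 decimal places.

0.526

Pairwise Hamming distances:
  Ictero_nigra vs Glypto_borealis: 2
  Ictero_nigra vs Hylo_rubra: 4
  Ictero_nigra vs Bracho_pallida: 7
  Ictero_nigra vs Ao_gracilis: 6
  Glypto_borealis vs Hylo_rubra: 6
  Glypto_borealis vs Bracho_pallida: 9
  Glypto_borealis vs Ao_gracilis: 6
  Hylo_rubra vs Bracho_pallida: 9
  Hylo_rubra vs Ao_gracilis: 10
  Bracho_pallida vs Ao_gracilis: 9
The largest is 10 mismatches, between Hylo_rubra and Ao_gracilis; p = 10/19 = 0.526.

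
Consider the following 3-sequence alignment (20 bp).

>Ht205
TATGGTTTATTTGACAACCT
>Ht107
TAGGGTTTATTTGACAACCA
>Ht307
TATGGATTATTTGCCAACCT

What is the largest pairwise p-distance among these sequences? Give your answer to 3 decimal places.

Pairwise Hamming distances:
  Ht205 vs Ht107: 2
  Ht205 vs Ht307: 2
  Ht107 vs Ht307: 4
The largest is 4 mismatches, between Ht107 and Ht307; p = 4/20 = 0.200.

0.200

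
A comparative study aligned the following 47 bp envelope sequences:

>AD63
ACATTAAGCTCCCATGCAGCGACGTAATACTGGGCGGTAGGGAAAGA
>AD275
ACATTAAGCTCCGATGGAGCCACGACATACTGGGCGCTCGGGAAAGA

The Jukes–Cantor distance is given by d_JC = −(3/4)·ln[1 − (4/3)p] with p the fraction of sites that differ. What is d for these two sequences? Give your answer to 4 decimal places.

0.1660

The sequences differ at positions 13 (C/G), 17 (C/G), 21 (G/C), 25 (T/A), 26 (A/C), 37 (G/C), 39 (A/C).
p = 7/47 = 0.148936.
d = −0.75 · ln(1 − (4/3)·0.148936) = −0.75 · ln(0.801419) = −0.75 · (-0.221371) = 0.1660.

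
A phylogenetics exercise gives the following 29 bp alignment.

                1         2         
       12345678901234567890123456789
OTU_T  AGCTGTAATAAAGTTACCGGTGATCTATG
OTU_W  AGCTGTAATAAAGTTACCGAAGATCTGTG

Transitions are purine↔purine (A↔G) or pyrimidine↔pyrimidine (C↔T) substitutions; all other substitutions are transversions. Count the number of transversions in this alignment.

1

Differing sites — 20:G/A (Ti); 21:T/A (Tv); 27:A/G (Ti).
Of the 3 differences, 2 transitions and 1 transversion, so the answer is 1.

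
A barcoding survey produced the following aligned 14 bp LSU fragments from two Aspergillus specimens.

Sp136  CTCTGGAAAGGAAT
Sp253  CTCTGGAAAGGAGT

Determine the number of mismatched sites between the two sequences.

1

The sequences differ at position 13 (A/G).
That gives 1 mismatch out of 14 aligned sites, so the Hamming distance is 1.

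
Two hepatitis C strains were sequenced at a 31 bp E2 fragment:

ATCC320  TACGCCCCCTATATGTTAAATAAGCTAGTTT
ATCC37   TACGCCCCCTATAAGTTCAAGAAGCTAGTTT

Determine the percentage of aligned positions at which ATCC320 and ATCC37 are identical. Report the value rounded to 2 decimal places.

Mismatches occur at site 14 (T→A), site 18 (A→C), site 21 (T→G).
28 of the 31 sites match, so the percent identity is 28/31 × 100 = 90.32%.

90.32%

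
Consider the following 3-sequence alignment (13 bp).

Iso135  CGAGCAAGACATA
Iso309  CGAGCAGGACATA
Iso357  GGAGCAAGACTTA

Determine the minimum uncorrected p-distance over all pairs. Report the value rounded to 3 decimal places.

Pairwise Hamming distances:
  Iso135 vs Iso309: 1
  Iso135 vs Iso357: 2
  Iso309 vs Iso357: 3
The smallest is 1 mismatch, between Iso135 and Iso309; p = 1/13 = 0.077.

0.077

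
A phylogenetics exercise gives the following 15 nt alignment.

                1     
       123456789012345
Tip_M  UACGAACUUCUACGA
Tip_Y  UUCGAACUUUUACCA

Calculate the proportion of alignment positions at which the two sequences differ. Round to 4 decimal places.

0.2000

Differing sites — 2:A/U; 10:C/U; 14:G/C.
There are 3 differences over 15 sites, so p = 3/15 = 0.2000.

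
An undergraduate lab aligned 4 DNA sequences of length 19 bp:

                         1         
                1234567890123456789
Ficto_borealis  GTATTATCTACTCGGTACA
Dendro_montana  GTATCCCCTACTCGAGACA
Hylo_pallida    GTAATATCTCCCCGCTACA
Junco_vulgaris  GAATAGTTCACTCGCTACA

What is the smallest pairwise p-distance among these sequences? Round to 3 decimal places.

0.211

Pairwise Hamming distances:
  Ficto_borealis vs Dendro_montana: 5
  Ficto_borealis vs Hylo_pallida: 4
  Ficto_borealis vs Junco_vulgaris: 6
  Dendro_montana vs Hylo_pallida: 8
  Dendro_montana vs Junco_vulgaris: 8
  Hylo_pallida vs Junco_vulgaris: 8
The smallest is 4 mismatches, between Ficto_borealis and Hylo_pallida; p = 4/19 = 0.211.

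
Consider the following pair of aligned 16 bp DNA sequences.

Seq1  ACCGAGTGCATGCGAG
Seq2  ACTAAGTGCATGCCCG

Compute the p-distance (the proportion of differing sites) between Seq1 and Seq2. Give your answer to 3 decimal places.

Mismatches occur at site 3 (C/T), site 4 (G/A), site 14 (G/C), site 15 (A/C).
There are 4 differences over 16 sites, so p = 4/16 = 0.250.

0.250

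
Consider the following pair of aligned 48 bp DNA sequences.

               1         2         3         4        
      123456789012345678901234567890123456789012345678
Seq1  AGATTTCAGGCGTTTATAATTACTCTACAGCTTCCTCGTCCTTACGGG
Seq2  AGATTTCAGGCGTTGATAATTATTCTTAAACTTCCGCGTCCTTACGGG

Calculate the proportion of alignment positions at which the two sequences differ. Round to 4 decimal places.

0.1250

Mismatches occur at site 15 (T↔G), site 23 (C↔T), site 27 (A↔T), site 28 (C↔A), site 30 (G↔A), site 36 (T↔G).
There are 6 differences over 48 sites, so p = 6/48 = 0.1250.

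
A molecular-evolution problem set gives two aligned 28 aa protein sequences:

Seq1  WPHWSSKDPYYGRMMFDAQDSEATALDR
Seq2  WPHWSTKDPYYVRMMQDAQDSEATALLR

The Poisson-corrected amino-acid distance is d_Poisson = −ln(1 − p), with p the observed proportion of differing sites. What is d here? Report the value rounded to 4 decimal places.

Differing sites — 6:S/T; 12:G/V; 16:F/Q; 27:D/L.
p = 4/28 = 0.142857.
d = −ln(1 − 0.142857) = −ln(0.857143) = 0.1542.

0.1542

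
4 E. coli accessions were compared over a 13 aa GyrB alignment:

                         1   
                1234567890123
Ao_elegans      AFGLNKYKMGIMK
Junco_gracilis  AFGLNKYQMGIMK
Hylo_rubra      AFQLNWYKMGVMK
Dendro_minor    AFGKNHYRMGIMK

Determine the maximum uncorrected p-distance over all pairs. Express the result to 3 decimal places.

Pairwise Hamming distances:
  Ao_elegans vs Junco_gracilis: 1
  Ao_elegans vs Hylo_rubra: 3
  Ao_elegans vs Dendro_minor: 3
  Junco_gracilis vs Hylo_rubra: 4
  Junco_gracilis vs Dendro_minor: 3
  Hylo_rubra vs Dendro_minor: 5
The largest is 5 mismatches, between Hylo_rubra and Dendro_minor; p = 5/13 = 0.385.

0.385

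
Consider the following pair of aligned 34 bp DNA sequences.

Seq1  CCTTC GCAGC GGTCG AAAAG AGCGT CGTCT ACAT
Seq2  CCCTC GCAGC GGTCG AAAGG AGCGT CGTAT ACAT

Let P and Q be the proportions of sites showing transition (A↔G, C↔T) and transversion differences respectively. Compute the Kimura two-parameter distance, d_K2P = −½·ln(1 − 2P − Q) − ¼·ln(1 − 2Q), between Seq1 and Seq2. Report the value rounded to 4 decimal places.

Mismatches occur at site 3 (T↔C, transition), site 19 (A↔G, transition), site 29 (C↔A, transversion).
Of the 3 differences, 2 transitions and 1 transversion over 34 sites: P = 2/34 = 0.058824, Q = 1/34 = 0.029412.
d = −0.5·ln(0.852940) − 0.25·ln(0.941176) = −0.5·(-0.159066) − 0.25·(-0.060625) = 0.0947.

0.0947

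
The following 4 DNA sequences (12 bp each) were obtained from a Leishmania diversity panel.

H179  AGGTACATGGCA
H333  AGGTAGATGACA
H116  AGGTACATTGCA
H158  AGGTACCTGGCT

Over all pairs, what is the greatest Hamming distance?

4

Pairwise Hamming distances:
  H179 vs H333: 2
  H179 vs H116: 1
  H179 vs H158: 2
  H333 vs H116: 3
  H333 vs H158: 4
  H116 vs H158: 3
The largest is 4, between H333 and H158.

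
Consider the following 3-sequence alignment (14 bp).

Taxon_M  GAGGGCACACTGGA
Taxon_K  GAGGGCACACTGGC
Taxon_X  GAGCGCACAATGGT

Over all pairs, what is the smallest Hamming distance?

Pairwise Hamming distances:
  Taxon_M vs Taxon_K: 1
  Taxon_M vs Taxon_X: 3
  Taxon_K vs Taxon_X: 3
The smallest is 1, between Taxon_M and Taxon_K.

1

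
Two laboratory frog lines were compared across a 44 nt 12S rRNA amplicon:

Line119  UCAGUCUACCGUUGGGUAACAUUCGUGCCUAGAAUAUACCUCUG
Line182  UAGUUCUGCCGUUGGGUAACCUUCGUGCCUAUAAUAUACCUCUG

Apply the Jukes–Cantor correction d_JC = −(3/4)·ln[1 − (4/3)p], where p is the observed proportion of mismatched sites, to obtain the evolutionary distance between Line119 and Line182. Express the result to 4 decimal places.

Mismatches occur at site 2 (C/A), site 3 (A/G), site 4 (G/U), site 8 (A/G), site 21 (A/C), site 32 (G/U).
p = 6/44 = 0.136364.
d = −0.75 · ln(1 − (4/3)·0.136364) = −0.75 · ln(0.818181) = −0.75 · (-0.200672) = 0.1505.

0.1505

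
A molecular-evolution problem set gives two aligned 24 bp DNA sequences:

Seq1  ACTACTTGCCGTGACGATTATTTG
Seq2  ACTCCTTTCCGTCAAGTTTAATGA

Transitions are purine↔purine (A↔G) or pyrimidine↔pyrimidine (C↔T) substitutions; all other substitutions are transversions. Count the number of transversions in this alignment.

Differing sites — 4:A/C (Tv); 8:G/T (Tv); 13:G/C (Tv); 15:C/A (Tv); 17:A/T (Tv); 21:T/A (Tv); 23:T/G (Tv); 24:G/A (Ti).
Of the 8 differences, 1 transition and 7 transversions, so the answer is 7.

7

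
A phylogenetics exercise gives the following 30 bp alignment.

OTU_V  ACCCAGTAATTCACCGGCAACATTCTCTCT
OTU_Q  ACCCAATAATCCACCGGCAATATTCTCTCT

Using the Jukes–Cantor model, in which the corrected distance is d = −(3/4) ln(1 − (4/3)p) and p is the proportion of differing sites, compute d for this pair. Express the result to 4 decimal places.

0.1073

Mismatches occur at site 6 (G→A), site 11 (T→C), site 21 (C→T).
p = 3/30 = 0.100000.
d = −0.75 · ln(1 − (4/3)·0.100000) = −0.75 · ln(0.866667) = −0.75 · (-0.143100) = 0.1073.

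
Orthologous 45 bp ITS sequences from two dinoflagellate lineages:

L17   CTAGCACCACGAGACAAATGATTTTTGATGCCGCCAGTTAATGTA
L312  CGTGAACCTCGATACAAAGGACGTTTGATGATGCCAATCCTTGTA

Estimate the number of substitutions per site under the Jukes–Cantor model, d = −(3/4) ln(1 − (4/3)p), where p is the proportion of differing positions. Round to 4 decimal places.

Mismatches occur at site 2 (T/G), site 3 (A/T), site 5 (C/A), site 9 (A/T), site 13 (G/T), site 19 (T/G), site 22 (T/C), site 23 (T/G), site 31 (C/A), site 32 (C/T), site 37 (G/A), site 39 (T/C), site 40 (A/C), site 41 (A/T).
p = 14/45 = 0.311111.
d = −0.75 · ln(1 − (4/3)·0.311111) = −0.75 · ln(0.585185) = −0.75 · (-0.535827) = 0.4019.

0.4019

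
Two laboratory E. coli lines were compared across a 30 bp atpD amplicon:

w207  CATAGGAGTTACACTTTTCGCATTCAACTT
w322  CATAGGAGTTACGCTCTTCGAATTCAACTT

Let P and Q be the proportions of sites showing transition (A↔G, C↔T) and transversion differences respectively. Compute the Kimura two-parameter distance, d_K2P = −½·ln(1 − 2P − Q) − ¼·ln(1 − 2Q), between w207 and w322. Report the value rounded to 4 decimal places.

0.1084

The sequences differ at positions 13 (A/G, transition), 16 (T/C, transition), 21 (C/A, transversion).
Of the 3 differences, 2 transitions and 1 transversion over 30 sites: P = 2/30 = 0.066667, Q = 1/30 = 0.033333.
d = −0.5·ln(0.833333) − 0.25·ln(0.933334) = −0.5·(-0.182322) − 0.25·(-0.068992) = 0.1084.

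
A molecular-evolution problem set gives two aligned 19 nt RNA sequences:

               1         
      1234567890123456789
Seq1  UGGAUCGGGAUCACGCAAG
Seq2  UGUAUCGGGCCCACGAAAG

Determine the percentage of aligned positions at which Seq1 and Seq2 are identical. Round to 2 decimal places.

78.95%

Differing sites — 3:G/U; 10:A/C; 11:U/C; 16:C/A.
15 of the 19 sites match, so the percent identity is 15/19 × 100 = 78.95%.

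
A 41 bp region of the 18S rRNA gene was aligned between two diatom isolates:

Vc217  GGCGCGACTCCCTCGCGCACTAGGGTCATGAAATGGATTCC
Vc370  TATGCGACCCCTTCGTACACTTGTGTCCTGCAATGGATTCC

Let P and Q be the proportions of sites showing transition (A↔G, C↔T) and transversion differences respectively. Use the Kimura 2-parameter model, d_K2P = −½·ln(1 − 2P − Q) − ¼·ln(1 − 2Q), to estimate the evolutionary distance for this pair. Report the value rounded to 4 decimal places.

The sequences differ at positions 1 (G/T, transversion), 2 (G/A, transition), 3 (C/T, transition), 9 (T/C, transition), 12 (C/T, transition), 16 (C/T, transition), 17 (G/A, transition), 22 (A/T, transversion), 24 (G/T, transversion), 28 (A/C, transversion), 31 (A/C, transversion).
Of the 11 differences, 6 transitions and 5 transversions over 41 sites: P = 6/41 = 0.146341, Q = 5/41 = 0.121951.
d = −0.5·ln(0.585367) − 0.25·ln(0.756098) = −0.5·(-0.535516) − 0.25·(-0.279584) = 0.3377.

0.3377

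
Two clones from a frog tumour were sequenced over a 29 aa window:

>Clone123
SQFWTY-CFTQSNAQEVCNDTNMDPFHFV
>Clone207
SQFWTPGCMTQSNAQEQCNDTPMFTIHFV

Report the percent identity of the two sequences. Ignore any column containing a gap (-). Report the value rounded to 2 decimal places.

75.00%

Excluding the 1 gap column leaves 28 comparable sites.
Mismatches occur at site 6 (Y→P), site 9 (F→M), site 17 (V→Q), site 22 (N→P), site 24 (D→F), site 25 (P→T), site 26 (F→I).
21 of the 28 comparable sites match, so the percent identity is 21/28 × 100 = 75.00%.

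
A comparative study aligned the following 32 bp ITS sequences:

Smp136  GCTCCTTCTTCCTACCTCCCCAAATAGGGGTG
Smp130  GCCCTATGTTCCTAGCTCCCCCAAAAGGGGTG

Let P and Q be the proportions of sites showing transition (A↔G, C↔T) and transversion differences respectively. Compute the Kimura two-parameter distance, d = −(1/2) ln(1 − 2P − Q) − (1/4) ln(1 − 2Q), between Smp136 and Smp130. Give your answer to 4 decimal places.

0.2588

Differing sites — 3:T/C (Ti); 5:C/T (Ti); 6:T/A (Tv); 8:C/G (Tv); 15:C/G (Tv); 22:A/C (Tv); 25:T/A (Tv).
Of the 7 differences, 2 transitions and 5 transversions over 32 sites: P = 2/32 = 0.062500, Q = 5/32 = 0.156250.
d = −0.5·ln(0.718750) − 0.25·ln(0.687500) = −0.5·(-0.330242) − 0.25·(-0.374693) = 0.2588.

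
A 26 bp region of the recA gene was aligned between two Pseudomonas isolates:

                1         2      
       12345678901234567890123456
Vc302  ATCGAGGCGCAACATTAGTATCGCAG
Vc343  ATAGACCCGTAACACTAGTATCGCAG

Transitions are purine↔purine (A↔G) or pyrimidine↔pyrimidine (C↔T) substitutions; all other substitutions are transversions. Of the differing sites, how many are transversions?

Differing sites — 3:C/A (Tv); 6:G/C (Tv); 7:G/C (Tv); 10:C/T (Ti); 15:T/C (Ti).
Of the 5 differences, 2 transitions and 3 transversions, so the answer is 3.

3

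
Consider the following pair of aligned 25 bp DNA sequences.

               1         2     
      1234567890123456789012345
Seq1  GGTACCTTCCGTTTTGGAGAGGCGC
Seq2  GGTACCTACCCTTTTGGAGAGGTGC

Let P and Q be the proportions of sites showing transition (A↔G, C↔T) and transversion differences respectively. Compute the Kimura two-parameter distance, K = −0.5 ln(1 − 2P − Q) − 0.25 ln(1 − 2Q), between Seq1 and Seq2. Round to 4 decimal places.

Mismatches occur at site 8 (T↔A, transversion), site 11 (G↔C, transversion), site 23 (C↔T, transition).
Of the 3 differences, 1 transition and 2 transversions over 25 sites: P = 1/25 = 0.040000, Q = 2/25 = 0.080000.
d = −0.5·ln(0.840000) − 0.25·ln(0.840000) = −0.5·(-0.174353) − 0.25·(-0.174353) = 0.1308.

0.1308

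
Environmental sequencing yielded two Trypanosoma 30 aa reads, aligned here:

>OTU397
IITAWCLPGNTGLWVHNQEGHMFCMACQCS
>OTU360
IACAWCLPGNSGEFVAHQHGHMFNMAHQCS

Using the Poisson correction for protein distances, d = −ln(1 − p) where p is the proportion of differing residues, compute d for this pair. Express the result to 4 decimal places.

Mismatches occur at site 2 (I↔A), site 3 (T↔C), site 11 (T↔S), site 13 (L↔E), site 14 (W↔F), site 16 (H↔A), site 17 (N↔H), site 19 (E↔H), site 24 (C↔N), site 27 (C↔H).
p = 10/30 = 0.333333.
d = −ln(1 − 0.333333) = −ln(0.666667) = 0.4055.

0.4055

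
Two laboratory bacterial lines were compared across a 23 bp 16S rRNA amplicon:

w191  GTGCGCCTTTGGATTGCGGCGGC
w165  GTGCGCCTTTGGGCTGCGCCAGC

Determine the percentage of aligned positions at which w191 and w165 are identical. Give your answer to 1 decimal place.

The sequences differ at positions 13 (A/G), 14 (T/C), 19 (G/C), 21 (G/A).
19 of the 23 sites match, so the percent identity is 19/23 × 100 = 82.6%.

82.6%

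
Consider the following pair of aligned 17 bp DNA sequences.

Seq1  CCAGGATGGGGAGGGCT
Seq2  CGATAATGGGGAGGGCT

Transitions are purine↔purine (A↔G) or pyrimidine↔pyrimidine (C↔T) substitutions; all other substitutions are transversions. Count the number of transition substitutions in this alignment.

1

Differing sites — 2:C/G (Tv); 4:G/T (Tv); 5:G/A (Ti).
Of the 3 differences, 1 transition and 2 transversions, so the answer is 1.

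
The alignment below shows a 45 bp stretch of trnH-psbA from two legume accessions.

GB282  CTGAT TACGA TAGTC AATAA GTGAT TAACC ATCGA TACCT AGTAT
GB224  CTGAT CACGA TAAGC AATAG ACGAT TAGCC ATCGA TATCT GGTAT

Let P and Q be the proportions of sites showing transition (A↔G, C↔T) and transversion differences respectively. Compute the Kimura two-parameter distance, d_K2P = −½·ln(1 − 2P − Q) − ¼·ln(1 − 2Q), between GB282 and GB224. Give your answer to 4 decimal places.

0.2486

The sequences differ at positions 6 (T/C, transition), 13 (G/A, transition), 14 (T/G, transversion), 20 (A/G, transition), 21 (G/A, transition), 22 (T/C, transition), 28 (A/G, transition), 38 (C/T, transition), 41 (A/G, transition).
Of the 9 differences, 8 transitions and 1 transversion over 45 sites: P = 8/45 = 0.177778, Q = 1/45 = 0.022222.
d = −0.5·ln(0.622222) − 0.25·ln(0.955556) = −0.5·(-0.474458) − 0.25·(-0.045462) = 0.2486.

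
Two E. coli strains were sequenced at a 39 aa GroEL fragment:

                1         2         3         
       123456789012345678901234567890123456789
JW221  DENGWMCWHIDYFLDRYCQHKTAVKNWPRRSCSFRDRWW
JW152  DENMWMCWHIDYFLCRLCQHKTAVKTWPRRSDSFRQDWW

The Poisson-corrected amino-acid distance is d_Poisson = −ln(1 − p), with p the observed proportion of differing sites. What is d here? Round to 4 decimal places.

Differing sites — 4:G/M; 15:D/C; 17:Y/L; 26:N/T; 32:C/D; 36:D/Q; 37:R/D.
p = 7/39 = 0.179487.
d = −ln(1 − 0.179487) = −ln(0.820513) = 0.1978.

0.1978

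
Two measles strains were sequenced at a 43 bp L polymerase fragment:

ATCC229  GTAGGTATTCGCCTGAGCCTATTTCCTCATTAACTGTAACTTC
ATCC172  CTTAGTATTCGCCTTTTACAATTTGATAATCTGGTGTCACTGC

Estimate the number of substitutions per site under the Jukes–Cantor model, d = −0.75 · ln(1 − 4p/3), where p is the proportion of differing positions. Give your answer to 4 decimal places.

Differing sites — 1:G/C; 3:A/T; 4:G/A; 15:G/T; 16:A/T; 17:G/T; 18:C/A; 20:T/A; 25:C/G; 26:C/A; 28:C/A; 31:T/C; 32:A/T; 33:A/G; 34:C/G; 38:A/C; 42:T/G.
p = 17/43 = 0.395349.
d = −0.75 · ln(1 − (4/3)·0.395349) = −0.75 · ln(0.472868) = −0.75 · (-0.748939) = 0.5617.

0.5617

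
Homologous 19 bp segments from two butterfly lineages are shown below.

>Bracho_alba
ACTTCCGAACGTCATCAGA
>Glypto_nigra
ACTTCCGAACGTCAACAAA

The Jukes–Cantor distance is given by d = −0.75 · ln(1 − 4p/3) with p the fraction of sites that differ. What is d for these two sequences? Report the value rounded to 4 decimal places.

0.1134

The sequences differ at positions 15 (T/A), 18 (G/A).
p = 2/19 = 0.105263.
d = −0.75 · ln(1 − (4/3)·0.105263) = −0.75 · ln(0.859649) = −0.75 · (-0.151231) = 0.1134.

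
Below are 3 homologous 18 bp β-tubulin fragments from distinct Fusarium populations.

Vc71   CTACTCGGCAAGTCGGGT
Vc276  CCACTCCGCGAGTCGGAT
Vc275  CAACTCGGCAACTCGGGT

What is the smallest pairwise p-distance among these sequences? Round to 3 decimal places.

Pairwise Hamming distances:
  Vc71 vs Vc276: 4
  Vc71 vs Vc275: 2
  Vc276 vs Vc275: 5
The smallest is 2 mismatches, between Vc71 and Vc275; p = 2/18 = 0.111.

0.111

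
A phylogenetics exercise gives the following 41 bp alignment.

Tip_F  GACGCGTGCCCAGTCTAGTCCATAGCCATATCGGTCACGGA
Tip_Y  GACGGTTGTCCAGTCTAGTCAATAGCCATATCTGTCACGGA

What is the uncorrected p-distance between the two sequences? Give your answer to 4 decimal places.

Mismatches occur at site 5 (C↔G), site 6 (G↔T), site 9 (C↔T), site 21 (C↔A), site 33 (G↔T).
There are 5 differences over 41 sites, so p = 5/41 = 0.1220.

0.1220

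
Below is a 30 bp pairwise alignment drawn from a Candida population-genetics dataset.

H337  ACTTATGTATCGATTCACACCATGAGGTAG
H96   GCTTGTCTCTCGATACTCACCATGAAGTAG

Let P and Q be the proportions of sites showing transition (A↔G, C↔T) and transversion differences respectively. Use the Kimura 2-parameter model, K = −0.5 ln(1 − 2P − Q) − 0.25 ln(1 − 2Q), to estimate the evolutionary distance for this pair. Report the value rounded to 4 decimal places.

0.2803

Mismatches occur at site 1 (A/G, transition), site 5 (A/G, transition), site 7 (G/C, transversion), site 9 (A/C, transversion), site 15 (T/A, transversion), site 17 (A/T, transversion), site 26 (G/A, transition).
Of the 7 differences, 3 transitions and 4 transversions over 30 sites: P = 3/30 = 0.100000, Q = 4/30 = 0.133333.
d = −0.5·ln(0.666667) − 0.25·ln(0.733334) = −0.5·(-0.405465) − 0.25·(-0.310154) = 0.2803.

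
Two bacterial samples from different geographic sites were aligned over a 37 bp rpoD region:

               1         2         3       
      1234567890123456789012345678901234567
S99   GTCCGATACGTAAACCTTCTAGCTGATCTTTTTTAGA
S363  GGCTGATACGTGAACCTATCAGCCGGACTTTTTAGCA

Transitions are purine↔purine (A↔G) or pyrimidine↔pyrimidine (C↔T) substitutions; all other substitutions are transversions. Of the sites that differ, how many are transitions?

The sequences differ at positions 2 (T/G, transversion), 4 (C/T, transition), 12 (A/G, transition), 18 (T/A, transversion), 19 (C/T, transition), 20 (T/C, transition), 24 (T/C, transition), 26 (A/G, transition), 27 (T/A, transversion), 34 (T/A, transversion), 35 (A/G, transition), 36 (G/C, transversion).
Of the 12 differences, 7 transitions and 5 transversions, so the answer is 7.

7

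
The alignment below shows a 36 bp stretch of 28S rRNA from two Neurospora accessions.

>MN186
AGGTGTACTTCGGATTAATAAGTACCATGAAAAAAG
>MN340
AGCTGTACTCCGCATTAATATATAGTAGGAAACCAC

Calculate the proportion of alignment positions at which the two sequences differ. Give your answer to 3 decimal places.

0.306

Mismatches occur at site 3 (G↔C), site 10 (T↔C), site 13 (G↔C), site 21 (A↔T), site 22 (G↔A), site 25 (C↔G), site 26 (C↔T), site 28 (T↔G), site 33 (A↔C), site 34 (A↔C), site 36 (G↔C).
There are 11 differences over 36 sites, so p = 11/36 = 0.306.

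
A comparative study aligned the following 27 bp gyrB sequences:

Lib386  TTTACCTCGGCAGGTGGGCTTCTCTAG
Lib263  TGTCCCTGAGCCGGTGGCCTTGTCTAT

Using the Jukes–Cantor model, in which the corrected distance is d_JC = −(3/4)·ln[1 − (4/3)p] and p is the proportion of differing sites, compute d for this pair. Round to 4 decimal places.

0.3770

Differing sites — 2:T/G; 4:A/C; 8:C/G; 9:G/A; 12:A/C; 18:G/C; 22:C/G; 27:G/T.
p = 8/27 = 0.296296.
d = −0.75 · ln(1 − (4/3)·0.296296) = −0.75 · ln(0.604939) = −0.75 · (-0.502628) = 0.3770.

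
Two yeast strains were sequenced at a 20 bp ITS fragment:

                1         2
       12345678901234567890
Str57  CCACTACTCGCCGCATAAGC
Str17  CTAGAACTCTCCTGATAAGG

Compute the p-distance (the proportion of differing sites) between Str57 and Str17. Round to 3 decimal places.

Mismatches occur at site 2 (C↔T), site 4 (C↔G), site 5 (T↔A), site 10 (G↔T), site 13 (G↔T), site 14 (C↔G), site 20 (C↔G).
There are 7 differences over 20 sites, so p = 7/20 = 0.350.

0.350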